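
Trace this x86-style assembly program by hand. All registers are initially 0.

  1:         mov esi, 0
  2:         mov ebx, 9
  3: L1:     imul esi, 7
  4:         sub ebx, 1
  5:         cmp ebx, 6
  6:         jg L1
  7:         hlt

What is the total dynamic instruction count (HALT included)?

mov esi, 0 → esi=0
mov ebx, 9 → ebx=9
imul esi, 7 → esi=0*7=0
sub ebx, 1 → ebx=9-1=8
cmp ebx, 6  (cmp 8,6)
jg L1: taken
imul esi, 7 → esi=0*7=0
sub ebx, 1 → ebx=8-1=7
cmp ebx, 6  (cmp 7,6)
jg L1: taken
imul esi, 7 → esi=0*7=0
sub ebx, 1 → ebx=7-1=6
cmp ebx, 6  (cmp 6,6)
jg L1: not taken
halt.
Total executed instructions: 15.

15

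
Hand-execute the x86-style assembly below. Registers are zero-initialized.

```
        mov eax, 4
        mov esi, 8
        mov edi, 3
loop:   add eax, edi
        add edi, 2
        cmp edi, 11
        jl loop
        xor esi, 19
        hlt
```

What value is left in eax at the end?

28

eax=4
esi=8
edi=3
eax=4+3=7
edi=3+2=5
cmp edi, 11  (cmp 5,11)
jl loop: taken
eax=7+5=12
edi=5+2=7
cmp edi, 11  (cmp 7,11)
jl loop: taken
eax=12+7=19
edi=7+2=9
cmp edi, 11  (cmp 9,11)
jl loop: taken
eax=19+9=28
edi=9+2=11
cmp edi, 11  (cmp 11,11)
jl loop: not taken
esi=8^19=27
halt.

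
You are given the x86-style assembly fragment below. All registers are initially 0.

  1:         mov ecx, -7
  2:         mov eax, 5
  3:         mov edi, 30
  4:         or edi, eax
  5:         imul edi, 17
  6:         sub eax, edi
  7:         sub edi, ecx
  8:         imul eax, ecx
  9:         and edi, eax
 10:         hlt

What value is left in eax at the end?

3654

ecx=-7
eax=5
edi=30
edi=30|5=31
edi=31*17=527
eax=5-527=-522
edi=527-(-7)=534
eax=(-522)*(-7)=3654
edi=534&3654=518
halt.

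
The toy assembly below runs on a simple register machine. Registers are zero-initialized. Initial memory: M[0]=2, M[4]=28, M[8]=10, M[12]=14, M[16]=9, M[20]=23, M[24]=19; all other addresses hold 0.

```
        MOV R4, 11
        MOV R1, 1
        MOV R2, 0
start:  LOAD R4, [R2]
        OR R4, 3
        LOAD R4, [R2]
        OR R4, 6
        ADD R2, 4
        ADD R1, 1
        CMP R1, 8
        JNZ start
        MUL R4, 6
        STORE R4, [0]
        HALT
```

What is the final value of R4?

138

MOV R4, 11 → R4=11
MOV R1, 1 → R1=1
MOV R2, 0 → R2=0
LOAD R4, [R2] → R4=M[0]=2
OR R4, 3 → R4=2|3=3
LOAD R4, [R2] → R4=M[0]=2
OR R4, 6 → R4=2|6=6
ADD R2, 4 → R2=0+4=4
ADD R1, 1 → R1=1+1=2
CMP R1, 8  (cmp 2,8)
JNZ start: taken
LOAD R4, [R2] → R4=M[4]=28
OR R4, 3 → R4=28|3=31
LOAD R4, [R2] → R4=M[4]=28
OR R4, 6 → R4=28|6=30
ADD R2, 4 → R2=4+4=8
ADD R1, 1 → R1=2+1=3
CMP R1, 8  (cmp 3,8)
JNZ start: taken
LOAD R4, [R2] → R4=M[8]=10
OR R4, 3 → R4=10|3=11
LOAD R4, [R2] → R4=M[8]=10
OR R4, 6 → R4=10|6=14
ADD R2, 4 → R2=8+4=12
ADD R1, 1 → R1=3+1=4
CMP R1, 8  (cmp 4,8)
JNZ start: taken
LOAD R4, [R2] → R4=M[12]=14
OR R4, 3 → R4=14|3=15
LOAD R4, [R2] → R4=M[12]=14
OR R4, 6 → R4=14|6=14
ADD R2, 4 → R2=12+4=16
ADD R1, 1 → R1=4+1=5
CMP R1, 8  (cmp 5,8)
JNZ start: taken
LOAD R4, [R2] → R4=M[16]=9
OR R4, 3 → R4=9|3=11
LOAD R4, [R2] → R4=M[16]=9
OR R4, 6 → R4=9|6=15
ADD R2, 4 → R2=16+4=20
ADD R1, 1 → R1=5+1=6
CMP R1, 8  (cmp 6,8)
JNZ start: taken
LOAD R4, [R2] → R4=M[20]=23
OR R4, 3 → R4=23|3=23
LOAD R4, [R2] → R4=M[20]=23
OR R4, 6 → R4=23|6=23
ADD R2, 4 → R2=20+4=24
ADD R1, 1 → R1=6+1=7
CMP R1, 8  (cmp 7,8)
JNZ start: taken
LOAD R4, [R2] → R4=M[24]=19
OR R4, 3 → R4=19|3=19
LOAD R4, [R2] → R4=M[24]=19
OR R4, 6 → R4=19|6=23
ADD R2, 4 → R2=24+4=28
ADD R1, 1 → R1=7+1=8
CMP R1, 8  (cmp 8,8)
JNZ start: not taken
MUL R4, 6 → R4=23*6=138
STORE R4, [0] → M[0]=138
halt.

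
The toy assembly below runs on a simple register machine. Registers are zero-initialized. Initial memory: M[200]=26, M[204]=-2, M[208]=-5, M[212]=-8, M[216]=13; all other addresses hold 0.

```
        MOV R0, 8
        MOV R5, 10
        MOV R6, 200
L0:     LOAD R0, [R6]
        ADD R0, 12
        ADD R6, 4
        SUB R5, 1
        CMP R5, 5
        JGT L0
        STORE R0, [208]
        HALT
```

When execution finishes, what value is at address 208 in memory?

25

after MOV R0, 8: R0=8
after MOV R5, 10: R5=10
after MOV R6, 200: R6=200
after LOAD R0, [R6]: R0=M[200]=26
after ADD R0, 12: R0=26+12=38
after ADD R6, 4: R6=200+4=204
after SUB R5, 1: R5=10-1=9
CMP R5, 5  (cmp 9,5)
JGT L0: taken
after LOAD R0, [R6]: R0=M[204]=-2
after ADD R0, 12: R0=(-2)+12=10
after ADD R6, 4: R6=204+4=208
after SUB R5, 1: R5=9-1=8
CMP R5, 5  (cmp 8,5)
JGT L0: taken
after LOAD R0, [R6]: R0=M[208]=-5
after ADD R0, 12: R0=(-5)+12=7
after ADD R6, 4: R6=208+4=212
after SUB R5, 1: R5=8-1=7
CMP R5, 5  (cmp 7,5)
JGT L0: taken
after LOAD R0, [R6]: R0=M[212]=-8
after ADD R0, 12: R0=(-8)+12=4
after ADD R6, 4: R6=212+4=216
after SUB R5, 1: R5=7-1=6
CMP R5, 5  (cmp 6,5)
JGT L0: taken
after LOAD R0, [R6]: R0=M[216]=13
after ADD R0, 12: R0=13+12=25
after ADD R6, 4: R6=216+4=220
after SUB R5, 1: R5=6-1=5
CMP R5, 5  (cmp 5,5)
JGT L0: not taken
STORE R0, [208] → M[208]=25
halt.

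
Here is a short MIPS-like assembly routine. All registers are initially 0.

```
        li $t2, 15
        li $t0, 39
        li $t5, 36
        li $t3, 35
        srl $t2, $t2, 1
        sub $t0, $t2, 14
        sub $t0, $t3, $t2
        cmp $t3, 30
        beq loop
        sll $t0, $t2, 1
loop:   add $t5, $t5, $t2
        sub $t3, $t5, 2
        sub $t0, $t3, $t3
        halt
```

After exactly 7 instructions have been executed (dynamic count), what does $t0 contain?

li $t2, 15 → $t2=15
li $t0, 39 → $t0=39
li $t5, 36 → $t5=36
li $t3, 35 → $t3=35
srl $t2, $t2, 1 → $t2=15>>1=7
sub $t0, $t2, 14 → $t0=7-14=-7
sub $t0, $t3, $t2 → $t0=35-7=28
After step 7: $t0 = 28.

28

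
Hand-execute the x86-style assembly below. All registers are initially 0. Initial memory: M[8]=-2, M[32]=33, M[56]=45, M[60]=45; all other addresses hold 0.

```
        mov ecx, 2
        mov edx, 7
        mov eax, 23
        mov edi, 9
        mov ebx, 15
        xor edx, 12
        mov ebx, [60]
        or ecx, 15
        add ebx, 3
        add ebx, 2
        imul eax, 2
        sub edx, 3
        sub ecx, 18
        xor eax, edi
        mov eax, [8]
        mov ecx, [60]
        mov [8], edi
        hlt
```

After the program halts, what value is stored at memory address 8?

9

ecx=2
edx=7
eax=23
edi=9
ebx=15
edx=7^12=11
ebx=M[60]=45
ecx=2|15=15
ebx=45+3=48
ebx=48+2=50
eax=23*2=46
edx=11-3=8
ecx=15-18=-3
eax=46^9=39
eax=M[8]=-2
ecx=M[60]=45
mov [8], edi → M[8]=9
halt.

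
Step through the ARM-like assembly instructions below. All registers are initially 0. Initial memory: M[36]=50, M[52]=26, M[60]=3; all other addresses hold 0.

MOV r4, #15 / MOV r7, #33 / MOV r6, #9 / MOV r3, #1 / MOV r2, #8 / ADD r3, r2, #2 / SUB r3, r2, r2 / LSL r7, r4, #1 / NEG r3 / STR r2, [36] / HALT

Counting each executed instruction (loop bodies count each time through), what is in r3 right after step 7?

after MOV r4, #15: r4=15
after MOV r7, #33: r7=33
after MOV r6, #9: r6=9
after MOV r3, #1: r3=1
after MOV r2, #8: r2=8
after ADD r3, r2, #2: r3=8+2=10
after SUB r3, r2, r2: r3=8-8=0
After step 7: r3 = 0.

0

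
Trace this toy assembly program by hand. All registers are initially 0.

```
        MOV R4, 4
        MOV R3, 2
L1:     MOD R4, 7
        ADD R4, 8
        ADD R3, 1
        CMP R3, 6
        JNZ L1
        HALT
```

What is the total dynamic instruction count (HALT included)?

23

R4=4
R3=2
R4=4%7=4
R4=4+8=12
R3=2+1=3
CMP R3, 6  (cmp 3,6)
JNZ L1: taken
R4=12%7=5
R4=5+8=13
R3=3+1=4
CMP R3, 6  (cmp 4,6)
JNZ L1: taken
R4=13%7=6
R4=6+8=14
R3=4+1=5
CMP R3, 6  (cmp 5,6)
JNZ L1: taken
R4=14%7=0
R4=0+8=8
R3=5+1=6
CMP R3, 6  (cmp 6,6)
JNZ L1: not taken
halt.
Total executed instructions: 23.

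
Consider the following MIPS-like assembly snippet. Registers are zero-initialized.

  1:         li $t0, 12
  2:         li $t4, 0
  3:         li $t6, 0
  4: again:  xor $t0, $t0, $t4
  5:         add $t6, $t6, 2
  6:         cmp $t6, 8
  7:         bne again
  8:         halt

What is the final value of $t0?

12

after li $t0, 12: $t0=12
after li $t4, 0: $t4=0
after li $t6, 0: $t6=0
after xor $t0, $t0, $t4: $t0=12^0=12
after add $t6, $t6, 2: $t6=0+2=2
cmp $t6, 8  (cmp 2,8)
bne again: taken
after xor $t0, $t0, $t4: $t0=12^0=12
after add $t6, $t6, 2: $t6=2+2=4
cmp $t6, 8  (cmp 4,8)
bne again: taken
after xor $t0, $t0, $t4: $t0=12^0=12
after add $t6, $t6, 2: $t6=4+2=6
cmp $t6, 8  (cmp 6,8)
bne again: taken
after xor $t0, $t0, $t4: $t0=12^0=12
after add $t6, $t6, 2: $t6=6+2=8
cmp $t6, 8  (cmp 8,8)
bne again: not taken
halt.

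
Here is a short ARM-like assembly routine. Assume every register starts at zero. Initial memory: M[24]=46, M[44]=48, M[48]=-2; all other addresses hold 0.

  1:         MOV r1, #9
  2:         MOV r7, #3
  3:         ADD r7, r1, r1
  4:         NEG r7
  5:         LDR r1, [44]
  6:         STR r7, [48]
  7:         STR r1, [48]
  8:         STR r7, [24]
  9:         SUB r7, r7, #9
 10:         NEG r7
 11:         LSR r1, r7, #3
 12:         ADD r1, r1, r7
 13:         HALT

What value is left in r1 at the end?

after MOV r1, #9: r1=9
after MOV r7, #3: r7=3
after ADD r7, r1, r1: r7=9+9=18
after NEG r7: r7=-(18)=-18
after LDR r1, [44]: r1=M[44]=48
STR r7, [48] → M[48]=-18
STR r1, [48] → M[48]=48
STR r7, [24] → M[24]=-18
after SUB r7, r7, #9: r7=(-18)-9=-27
after NEG r7: r7=-(-27)=27
after LSR r1, r7, #3: r1=27>>3=3
after ADD r1, r1, r7: r1=3+27=30
halt.

30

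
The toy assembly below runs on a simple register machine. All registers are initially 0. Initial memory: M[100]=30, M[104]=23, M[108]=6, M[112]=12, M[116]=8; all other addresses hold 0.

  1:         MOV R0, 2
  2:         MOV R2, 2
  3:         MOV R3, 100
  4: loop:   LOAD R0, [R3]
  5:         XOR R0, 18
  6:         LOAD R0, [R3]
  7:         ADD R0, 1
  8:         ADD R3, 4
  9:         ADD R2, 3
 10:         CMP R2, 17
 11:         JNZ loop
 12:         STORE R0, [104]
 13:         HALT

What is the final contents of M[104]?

R0=2
R2=2
R3=100
R0=M[100]=30
R0=30^18=12
R0=M[100]=30
R0=30+1=31
R3=100+4=104
R2=2+3=5
CMP R2, 17  (cmp 5,17)
JNZ loop: taken
R0=M[104]=23
R0=23^18=5
R0=M[104]=23
R0=23+1=24
R3=104+4=108
R2=5+3=8
CMP R2, 17  (cmp 8,17)
JNZ loop: taken
R0=M[108]=6
R0=6^18=20
R0=M[108]=6
R0=6+1=7
R3=108+4=112
R2=8+3=11
CMP R2, 17  (cmp 11,17)
JNZ loop: taken
R0=M[112]=12
R0=12^18=30
R0=M[112]=12
R0=12+1=13
R3=112+4=116
R2=11+3=14
CMP R2, 17  (cmp 14,17)
JNZ loop: taken
R0=M[116]=8
R0=8^18=26
R0=M[116]=8
R0=8+1=9
R3=116+4=120
R2=14+3=17
CMP R2, 17  (cmp 17,17)
JNZ loop: not taken
STORE R0, [104] → M[104]=9
halt.

9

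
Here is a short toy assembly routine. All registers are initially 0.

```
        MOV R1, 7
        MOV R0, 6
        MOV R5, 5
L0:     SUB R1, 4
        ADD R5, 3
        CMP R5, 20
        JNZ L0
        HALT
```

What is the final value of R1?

R1=7
R0=6
R5=5
R1=7-4=3
R5=5+3=8
CMP R5, 20  (cmp 8,20)
JNZ L0: taken
R1=3-4=-1
R5=8+3=11
CMP R5, 20  (cmp 11,20)
JNZ L0: taken
R1=(-1)-4=-5
R5=11+3=14
CMP R5, 20  (cmp 14,20)
JNZ L0: taken
R1=(-5)-4=-9
R5=14+3=17
CMP R5, 20  (cmp 17,20)
JNZ L0: taken
R1=(-9)-4=-13
R5=17+3=20
CMP R5, 20  (cmp 20,20)
JNZ L0: not taken
halt.

-13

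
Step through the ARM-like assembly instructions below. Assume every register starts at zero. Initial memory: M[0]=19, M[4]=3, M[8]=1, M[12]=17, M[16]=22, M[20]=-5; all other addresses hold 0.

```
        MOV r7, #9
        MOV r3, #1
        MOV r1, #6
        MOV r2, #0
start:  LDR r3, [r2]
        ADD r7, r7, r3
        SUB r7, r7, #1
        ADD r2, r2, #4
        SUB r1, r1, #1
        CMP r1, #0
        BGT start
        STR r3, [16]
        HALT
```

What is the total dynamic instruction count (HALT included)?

48

MOV r7, #9 → r7=9
MOV r3, #1 → r3=1
MOV r1, #6 → r1=6
MOV r2, #0 → r2=0
LDR r3, [r2] → r3=M[0]=19
ADD r7, r7, r3 → r7=9+19=28
SUB r7, r7, #1 → r7=28-1=27
ADD r2, r2, #4 → r2=0+4=4
SUB r1, r1, #1 → r1=6-1=5
CMP r1, #0  (cmp 5,0)
BGT start: taken
LDR r3, [r2] → r3=M[4]=3
ADD r7, r7, r3 → r7=27+3=30
SUB r7, r7, #1 → r7=30-1=29
ADD r2, r2, #4 → r2=4+4=8
SUB r1, r1, #1 → r1=5-1=4
CMP r1, #0  (cmp 4,0)
BGT start: taken
LDR r3, [r2] → r3=M[8]=1
ADD r7, r7, r3 → r7=29+1=30
SUB r7, r7, #1 → r7=30-1=29
ADD r2, r2, #4 → r2=8+4=12
SUB r1, r1, #1 → r1=4-1=3
CMP r1, #0  (cmp 3,0)
BGT start: taken
LDR r3, [r2] → r3=M[12]=17
ADD r7, r7, r3 → r7=29+17=46
SUB r7, r7, #1 → r7=46-1=45
ADD r2, r2, #4 → r2=12+4=16
SUB r1, r1, #1 → r1=3-1=2
CMP r1, #0  (cmp 2,0)
BGT start: taken
LDR r3, [r2] → r3=M[16]=22
ADD r7, r7, r3 → r7=45+22=67
SUB r7, r7, #1 → r7=67-1=66
ADD r2, r2, #4 → r2=16+4=20
SUB r1, r1, #1 → r1=2-1=1
CMP r1, #0  (cmp 1,0)
BGT start: taken
LDR r3, [r2] → r3=M[20]=-5
ADD r7, r7, r3 → r7=66+(-5)=61
SUB r7, r7, #1 → r7=61-1=60
ADD r2, r2, #4 → r2=20+4=24
SUB r1, r1, #1 → r1=1-1=0
CMP r1, #0  (cmp 0,0)
BGT start: not taken
STR r3, [16] → M[16]=-5
halt.
Total executed instructions: 48.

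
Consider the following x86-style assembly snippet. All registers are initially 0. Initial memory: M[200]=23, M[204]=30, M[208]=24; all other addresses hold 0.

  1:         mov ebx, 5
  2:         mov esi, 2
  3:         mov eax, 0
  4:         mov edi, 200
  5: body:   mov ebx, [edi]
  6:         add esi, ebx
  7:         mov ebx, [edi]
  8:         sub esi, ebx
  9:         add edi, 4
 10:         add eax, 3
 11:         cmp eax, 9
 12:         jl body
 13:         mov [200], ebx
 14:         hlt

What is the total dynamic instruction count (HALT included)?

ebx=5
esi=2
eax=0
edi=200
ebx=M[200]=23
esi=2+23=25
ebx=M[200]=23
esi=25-23=2
edi=200+4=204
eax=0+3=3
cmp eax, 9  (cmp 3,9)
jl body: taken
ebx=M[204]=30
esi=2+30=32
ebx=M[204]=30
esi=32-30=2
edi=204+4=208
eax=3+3=6
cmp eax, 9  (cmp 6,9)
jl body: taken
ebx=M[208]=24
esi=2+24=26
ebx=M[208]=24
esi=26-24=2
edi=208+4=212
eax=6+3=9
cmp eax, 9  (cmp 9,9)
jl body: not taken
mov [200], ebx → M[200]=24
halt.
Total executed instructions: 30.

30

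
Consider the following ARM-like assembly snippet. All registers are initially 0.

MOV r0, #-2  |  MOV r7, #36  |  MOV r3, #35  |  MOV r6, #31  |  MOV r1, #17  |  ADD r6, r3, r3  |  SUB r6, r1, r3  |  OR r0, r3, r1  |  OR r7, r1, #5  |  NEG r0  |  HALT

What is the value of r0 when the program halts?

-51

r0=-2
r7=36
r3=35
r6=31
r1=17
r6=35+35=70
r6=17-35=-18
r0=35|17=51
r7=17|5=21
r0=-(51)=-51
halt.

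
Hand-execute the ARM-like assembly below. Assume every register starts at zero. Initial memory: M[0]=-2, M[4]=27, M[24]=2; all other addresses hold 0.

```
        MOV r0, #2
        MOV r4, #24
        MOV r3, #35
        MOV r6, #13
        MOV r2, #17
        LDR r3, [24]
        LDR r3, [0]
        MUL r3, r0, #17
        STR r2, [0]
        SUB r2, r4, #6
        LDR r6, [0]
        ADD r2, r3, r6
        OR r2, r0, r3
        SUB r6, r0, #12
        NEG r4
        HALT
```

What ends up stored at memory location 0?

17

MOV r0, #2 → r0=2
MOV r4, #24 → r4=24
MOV r3, #35 → r3=35
MOV r6, #13 → r6=13
MOV r2, #17 → r2=17
LDR r3, [24] → r3=M[24]=2
LDR r3, [0] → r3=M[0]=-2
MUL r3, r0, #17 → r3=2*17=34
STR r2, [0] → M[0]=17
SUB r2, r4, #6 → r2=24-6=18
LDR r6, [0] → r6=M[0]=17
ADD r2, r3, r6 → r2=34+17=51
OR r2, r0, r3 → r2=2|34=34
SUB r6, r0, #12 → r6=2-12=-10
NEG r4 → r4=-(24)=-24
halt.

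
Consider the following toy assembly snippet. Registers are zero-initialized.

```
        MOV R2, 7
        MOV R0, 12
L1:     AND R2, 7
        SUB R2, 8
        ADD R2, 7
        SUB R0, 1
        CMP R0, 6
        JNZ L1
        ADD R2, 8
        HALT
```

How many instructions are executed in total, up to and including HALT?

40

after MOV R2, 7: R2=7
after MOV R0, 12: R0=12
after AND R2, 7: R2=7&7=7
after SUB R2, 8: R2=7-8=-1
after ADD R2, 7: R2=(-1)+7=6
after SUB R0, 1: R0=12-1=11
CMP R0, 6  (cmp 11,6)
JNZ L1: taken
after AND R2, 7: R2=6&7=6
after SUB R2, 8: R2=6-8=-2
after ADD R2, 7: R2=(-2)+7=5
after SUB R0, 1: R0=11-1=10
CMP R0, 6  (cmp 10,6)
JNZ L1: taken
after AND R2, 7: R2=5&7=5
after SUB R2, 8: R2=5-8=-3
after ADD R2, 7: R2=(-3)+7=4
after SUB R0, 1: R0=10-1=9
CMP R0, 6  (cmp 9,6)
JNZ L1: taken
after AND R2, 7: R2=4&7=4
after SUB R2, 8: R2=4-8=-4
after ADD R2, 7: R2=(-4)+7=3
after SUB R0, 1: R0=9-1=8
CMP R0, 6  (cmp 8,6)
JNZ L1: taken
after AND R2, 7: R2=3&7=3
after SUB R2, 8: R2=3-8=-5
after ADD R2, 7: R2=(-5)+7=2
after SUB R0, 1: R0=8-1=7
CMP R0, 6  (cmp 7,6)
JNZ L1: taken
after AND R2, 7: R2=2&7=2
after SUB R2, 8: R2=2-8=-6
after ADD R2, 7: R2=(-6)+7=1
after SUB R0, 1: R0=7-1=6
CMP R0, 6  (cmp 6,6)
JNZ L1: not taken
after ADD R2, 8: R2=1+8=9
halt.
Total executed instructions: 40.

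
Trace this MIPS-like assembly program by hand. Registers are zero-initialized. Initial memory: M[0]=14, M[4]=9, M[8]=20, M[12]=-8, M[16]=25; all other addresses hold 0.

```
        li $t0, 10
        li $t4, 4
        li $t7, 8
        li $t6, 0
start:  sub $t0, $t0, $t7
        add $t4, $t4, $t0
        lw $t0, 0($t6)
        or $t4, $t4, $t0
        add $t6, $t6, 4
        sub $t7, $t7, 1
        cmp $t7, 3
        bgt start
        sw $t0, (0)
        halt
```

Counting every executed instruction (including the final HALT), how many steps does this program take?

46

$t0=10
$t4=4
$t7=8
$t6=0
$t0=10-8=2
$t4=4+2=6
$t0=M[0]=14
$t4=6|14=14
$t6=0+4=4
$t7=8-1=7
cmp $t7, 3  (cmp 7,3)
bgt start: taken
$t0=14-7=7
$t4=14+7=21
$t0=M[4]=9
$t4=21|9=29
$t6=4+4=8
$t7=7-1=6
cmp $t7, 3  (cmp 6,3)
bgt start: taken
$t0=9-6=3
$t4=29+3=32
$t0=M[8]=20
$t4=32|20=52
$t6=8+4=12
$t7=6-1=5
cmp $t7, 3  (cmp 5,3)
bgt start: taken
$t0=20-5=15
$t4=52+15=67
$t0=M[12]=-8
$t4=67|(-8)=-5
$t6=12+4=16
$t7=5-1=4
cmp $t7, 3  (cmp 4,3)
bgt start: taken
$t0=(-8)-4=-12
$t4=(-5)+(-12)=-17
$t0=M[16]=25
$t4=(-17)|25=-1
$t6=16+4=20
$t7=4-1=3
cmp $t7, 3  (cmp 3,3)
bgt start: not taken
sw $t0, (0) → M[0]=25
halt.
Total executed instructions: 46.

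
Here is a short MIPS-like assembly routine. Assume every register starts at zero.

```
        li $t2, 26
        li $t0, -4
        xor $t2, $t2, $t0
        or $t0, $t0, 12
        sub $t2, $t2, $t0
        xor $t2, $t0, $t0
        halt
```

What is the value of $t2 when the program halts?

$t2=26
$t0=-4
$t2=26^(-4)=-26
$t0=(-4)|12=-4
$t2=(-26)-(-4)=-22
$t2=(-4)^(-4)=0
halt.

0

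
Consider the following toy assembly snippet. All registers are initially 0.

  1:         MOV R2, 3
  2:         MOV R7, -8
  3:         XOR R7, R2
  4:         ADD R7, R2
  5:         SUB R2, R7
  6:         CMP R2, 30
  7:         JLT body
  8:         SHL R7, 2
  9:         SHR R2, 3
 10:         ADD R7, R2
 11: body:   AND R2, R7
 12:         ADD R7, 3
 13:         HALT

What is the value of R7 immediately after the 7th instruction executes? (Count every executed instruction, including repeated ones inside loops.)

-2

R2=3
R7=-8
R7=(-8)^3=-5
R7=(-5)+3=-2
R2=3-(-2)=5
CMP R2, 30  (cmp 5,30)
JLT body: taken
After step 7: R7 = -2.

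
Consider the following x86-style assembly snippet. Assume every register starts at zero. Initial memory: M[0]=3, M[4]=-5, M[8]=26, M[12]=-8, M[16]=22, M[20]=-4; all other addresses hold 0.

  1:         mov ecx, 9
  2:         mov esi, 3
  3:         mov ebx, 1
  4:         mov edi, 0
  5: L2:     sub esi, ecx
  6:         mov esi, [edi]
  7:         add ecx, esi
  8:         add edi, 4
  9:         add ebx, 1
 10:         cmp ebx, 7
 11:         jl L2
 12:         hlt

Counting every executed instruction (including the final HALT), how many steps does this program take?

ecx=9
esi=3
ebx=1
edi=0
esi=3-9=-6
esi=M[0]=3
ecx=9+3=12
edi=0+4=4
ebx=1+1=2
cmp ebx, 7  (cmp 2,7)
jl L2: taken
esi=3-12=-9
esi=M[4]=-5
ecx=12+(-5)=7
edi=4+4=8
ebx=2+1=3
cmp ebx, 7  (cmp 3,7)
jl L2: taken
esi=(-5)-7=-12
esi=M[8]=26
ecx=7+26=33
edi=8+4=12
ebx=3+1=4
cmp ebx, 7  (cmp 4,7)
jl L2: taken
esi=26-33=-7
esi=M[12]=-8
ecx=33+(-8)=25
edi=12+4=16
ebx=4+1=5
cmp ebx, 7  (cmp 5,7)
jl L2: taken
esi=(-8)-25=-33
esi=M[16]=22
ecx=25+22=47
edi=16+4=20
ebx=5+1=6
cmp ebx, 7  (cmp 6,7)
jl L2: taken
esi=22-47=-25
esi=M[20]=-4
ecx=47+(-4)=43
edi=20+4=24
ebx=6+1=7
cmp ebx, 7  (cmp 7,7)
jl L2: not taken
halt.
Total executed instructions: 47.

47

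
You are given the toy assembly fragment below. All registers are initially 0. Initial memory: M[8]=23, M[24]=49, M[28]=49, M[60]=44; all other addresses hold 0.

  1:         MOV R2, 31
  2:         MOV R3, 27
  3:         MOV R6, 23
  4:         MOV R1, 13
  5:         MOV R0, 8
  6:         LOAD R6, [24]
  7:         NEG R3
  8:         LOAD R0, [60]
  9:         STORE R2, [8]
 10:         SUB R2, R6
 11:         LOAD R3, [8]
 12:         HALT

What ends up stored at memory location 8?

31

after MOV R2, 31: R2=31
after MOV R3, 27: R3=27
after MOV R6, 23: R6=23
after MOV R1, 13: R1=13
after MOV R0, 8: R0=8
after LOAD R6, [24]: R6=M[24]=49
after NEG R3: R3=-(27)=-27
after LOAD R0, [60]: R0=M[60]=44
STORE R2, [8] → M[8]=31
after SUB R2, R6: R2=31-49=-18
after LOAD R3, [8]: R3=M[8]=31
halt.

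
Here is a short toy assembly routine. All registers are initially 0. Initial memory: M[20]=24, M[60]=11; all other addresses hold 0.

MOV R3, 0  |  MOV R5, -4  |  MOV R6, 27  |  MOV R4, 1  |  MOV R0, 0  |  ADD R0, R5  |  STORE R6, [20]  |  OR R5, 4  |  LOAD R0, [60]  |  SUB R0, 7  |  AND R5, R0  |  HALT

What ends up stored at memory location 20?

27

R3=0
R5=-4
R6=27
R4=1
R0=0
R0=0+(-4)=-4
STORE R6, [20] → M[20]=27
R5=(-4)|4=-4
R0=M[60]=11
R0=11-7=4
R5=(-4)&4=4
halt.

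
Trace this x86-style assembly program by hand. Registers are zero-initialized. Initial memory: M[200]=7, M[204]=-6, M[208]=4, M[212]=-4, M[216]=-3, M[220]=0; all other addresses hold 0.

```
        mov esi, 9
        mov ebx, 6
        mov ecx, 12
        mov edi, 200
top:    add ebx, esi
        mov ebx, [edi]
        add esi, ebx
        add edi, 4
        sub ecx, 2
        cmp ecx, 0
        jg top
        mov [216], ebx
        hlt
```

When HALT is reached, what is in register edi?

224

esi=9
ebx=6
ecx=12
edi=200
ebx=6+9=15
ebx=M[200]=7
esi=9+7=16
edi=200+4=204
ecx=12-2=10
cmp ecx, 0  (cmp 10,0)
jg top: taken
ebx=7+16=23
ebx=M[204]=-6
esi=16+(-6)=10
edi=204+4=208
ecx=10-2=8
cmp ecx, 0  (cmp 8,0)
jg top: taken
ebx=(-6)+10=4
ebx=M[208]=4
esi=10+4=14
edi=208+4=212
ecx=8-2=6
cmp ecx, 0  (cmp 6,0)
jg top: taken
ebx=4+14=18
ebx=M[212]=-4
esi=14+(-4)=10
edi=212+4=216
ecx=6-2=4
cmp ecx, 0  (cmp 4,0)
jg top: taken
ebx=(-4)+10=6
ebx=M[216]=-3
esi=10+(-3)=7
edi=216+4=220
ecx=4-2=2
cmp ecx, 0  (cmp 2,0)
jg top: taken
ebx=(-3)+7=4
ebx=M[220]=0
esi=7+0=7
edi=220+4=224
ecx=2-2=0
cmp ecx, 0  (cmp 0,0)
jg top: not taken
mov [216], ebx → M[216]=0
halt.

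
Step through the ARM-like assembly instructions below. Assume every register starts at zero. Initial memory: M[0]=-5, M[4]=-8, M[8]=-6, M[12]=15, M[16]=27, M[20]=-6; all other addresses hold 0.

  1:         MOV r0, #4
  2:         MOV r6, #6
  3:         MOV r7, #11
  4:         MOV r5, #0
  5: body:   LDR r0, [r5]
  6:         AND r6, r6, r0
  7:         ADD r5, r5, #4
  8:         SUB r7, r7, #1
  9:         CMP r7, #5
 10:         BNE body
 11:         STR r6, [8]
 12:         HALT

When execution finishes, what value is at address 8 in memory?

0

MOV r0, #4 → r0=4
MOV r6, #6 → r6=6
MOV r7, #11 → r7=11
MOV r5, #0 → r5=0
LDR r0, [r5] → r0=M[0]=-5
AND r6, r6, r0 → r6=6&(-5)=2
ADD r5, r5, #4 → r5=0+4=4
SUB r7, r7, #1 → r7=11-1=10
CMP r7, #5  (cmp 10,5)
BNE body: taken
LDR r0, [r5] → r0=M[4]=-8
AND r6, r6, r0 → r6=2&(-8)=0
ADD r5, r5, #4 → r5=4+4=8
SUB r7, r7, #1 → r7=10-1=9
CMP r7, #5  (cmp 9,5)
BNE body: taken
LDR r0, [r5] → r0=M[8]=-6
AND r6, r6, r0 → r6=0&(-6)=0
ADD r5, r5, #4 → r5=8+4=12
SUB r7, r7, #1 → r7=9-1=8
CMP r7, #5  (cmp 8,5)
BNE body: taken
LDR r0, [r5] → r0=M[12]=15
AND r6, r6, r0 → r6=0&15=0
ADD r5, r5, #4 → r5=12+4=16
SUB r7, r7, #1 → r7=8-1=7
CMP r7, #5  (cmp 7,5)
BNE body: taken
LDR r0, [r5] → r0=M[16]=27
AND r6, r6, r0 → r6=0&27=0
ADD r5, r5, #4 → r5=16+4=20
SUB r7, r7, #1 → r7=7-1=6
CMP r7, #5  (cmp 6,5)
BNE body: taken
LDR r0, [r5] → r0=M[20]=-6
AND r6, r6, r0 → r6=0&(-6)=0
ADD r5, r5, #4 → r5=20+4=24
SUB r7, r7, #1 → r7=6-1=5
CMP r7, #5  (cmp 5,5)
BNE body: not taken
STR r6, [8] → M[8]=0
halt.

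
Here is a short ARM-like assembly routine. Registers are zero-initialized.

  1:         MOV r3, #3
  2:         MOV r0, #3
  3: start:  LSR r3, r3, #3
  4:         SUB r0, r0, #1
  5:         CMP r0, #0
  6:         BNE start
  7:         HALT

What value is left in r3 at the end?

0

after MOV r3, #3: r3=3
after MOV r0, #3: r0=3
after LSR r3, r3, #3: r3=3>>3=0
after SUB r0, r0, #1: r0=3-1=2
CMP r0, #0  (cmp 2,0)
BNE start: taken
after LSR r3, r3, #3: r3=0>>3=0
after SUB r0, r0, #1: r0=2-1=1
CMP r0, #0  (cmp 1,0)
BNE start: taken
after LSR r3, r3, #3: r3=0>>3=0
after SUB r0, r0, #1: r0=1-1=0
CMP r0, #0  (cmp 0,0)
BNE start: not taken
halt.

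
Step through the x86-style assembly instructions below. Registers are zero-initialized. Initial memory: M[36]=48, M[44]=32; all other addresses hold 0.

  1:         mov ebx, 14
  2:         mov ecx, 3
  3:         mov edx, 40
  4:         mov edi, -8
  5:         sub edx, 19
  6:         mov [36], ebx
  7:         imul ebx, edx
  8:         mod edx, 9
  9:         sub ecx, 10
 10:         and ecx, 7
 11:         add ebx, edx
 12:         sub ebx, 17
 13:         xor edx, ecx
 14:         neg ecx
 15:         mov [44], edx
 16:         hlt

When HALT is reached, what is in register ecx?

ebx=14
ecx=3
edx=40
edi=-8
edx=40-19=21
mov [36], ebx → M[36]=14
ebx=14*21=294
edx=21%9=3
ecx=3-10=-7
ecx=(-7)&7=1
ebx=294+3=297
ebx=297-17=280
edx=3^1=2
ecx=-(1)=-1
mov [44], edx → M[44]=2
halt.

-1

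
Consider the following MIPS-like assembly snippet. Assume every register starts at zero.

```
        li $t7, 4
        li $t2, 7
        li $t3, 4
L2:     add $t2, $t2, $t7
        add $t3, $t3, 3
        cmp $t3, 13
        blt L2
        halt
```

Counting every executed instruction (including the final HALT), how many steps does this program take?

16

li $t7, 4 → $t7=4
li $t2, 7 → $t2=7
li $t3, 4 → $t3=4
add $t2, $t2, $t7 → $t2=7+4=11
add $t3, $t3, 3 → $t3=4+3=7
cmp $t3, 13  (cmp 7,13)
blt L2: taken
add $t2, $t2, $t7 → $t2=11+4=15
add $t3, $t3, 3 → $t3=7+3=10
cmp $t3, 13  (cmp 10,13)
blt L2: taken
add $t2, $t2, $t7 → $t2=15+4=19
add $t3, $t3, 3 → $t3=10+3=13
cmp $t3, 13  (cmp 13,13)
blt L2: not taken
halt.
Total executed instructions: 16.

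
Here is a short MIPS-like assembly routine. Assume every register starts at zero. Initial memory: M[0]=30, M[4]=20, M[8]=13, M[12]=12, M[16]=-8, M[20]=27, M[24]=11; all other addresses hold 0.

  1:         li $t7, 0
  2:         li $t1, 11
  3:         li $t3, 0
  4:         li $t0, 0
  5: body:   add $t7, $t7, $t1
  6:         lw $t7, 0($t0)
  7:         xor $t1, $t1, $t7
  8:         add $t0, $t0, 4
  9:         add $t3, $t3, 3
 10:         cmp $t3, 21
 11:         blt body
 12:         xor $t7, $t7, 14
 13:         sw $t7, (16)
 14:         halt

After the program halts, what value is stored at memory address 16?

li $t7, 0 → $t7=0
li $t1, 11 → $t1=11
li $t3, 0 → $t3=0
li $t0, 0 → $t0=0
add $t7, $t7, $t1 → $t7=0+11=11
lw $t7, 0($t0) → $t7=M[0]=30
xor $t1, $t1, $t7 → $t1=11^30=21
add $t0, $t0, 4 → $t0=0+4=4
add $t3, $t3, 3 → $t3=0+3=3
cmp $t3, 21  (cmp 3,21)
blt body: taken
add $t7, $t7, $t1 → $t7=30+21=51
lw $t7, 0($t0) → $t7=M[4]=20
xor $t1, $t1, $t7 → $t1=21^20=1
add $t0, $t0, 4 → $t0=4+4=8
add $t3, $t3, 3 → $t3=3+3=6
cmp $t3, 21  (cmp 6,21)
blt body: taken
add $t7, $t7, $t1 → $t7=20+1=21
lw $t7, 0($t0) → $t7=M[8]=13
xor $t1, $t1, $t7 → $t1=1^13=12
add $t0, $t0, 4 → $t0=8+4=12
add $t3, $t3, 3 → $t3=6+3=9
cmp $t3, 21  (cmp 9,21)
blt body: taken
add $t7, $t7, $t1 → $t7=13+12=25
lw $t7, 0($t0) → $t7=M[12]=12
xor $t1, $t1, $t7 → $t1=12^12=0
add $t0, $t0, 4 → $t0=12+4=16
add $t3, $t3, 3 → $t3=9+3=12
cmp $t3, 21  (cmp 12,21)
blt body: taken
add $t7, $t7, $t1 → $t7=12+0=12
lw $t7, 0($t0) → $t7=M[16]=-8
xor $t1, $t1, $t7 → $t1=0^(-8)=-8
add $t0, $t0, 4 → $t0=16+4=20
add $t3, $t3, 3 → $t3=12+3=15
cmp $t3, 21  (cmp 15,21)
blt body: taken
add $t7, $t7, $t1 → $t7=(-8)+(-8)=-16
lw $t7, 0($t0) → $t7=M[20]=27
xor $t1, $t1, $t7 → $t1=(-8)^27=-29
add $t0, $t0, 4 → $t0=20+4=24
add $t3, $t3, 3 → $t3=15+3=18
cmp $t3, 21  (cmp 18,21)
blt body: taken
add $t7, $t7, $t1 → $t7=27+(-29)=-2
lw $t7, 0($t0) → $t7=M[24]=11
xor $t1, $t1, $t7 → $t1=(-29)^11=-24
add $t0, $t0, 4 → $t0=24+4=28
add $t3, $t3, 3 → $t3=18+3=21
cmp $t3, 21  (cmp 21,21)
blt body: not taken
xor $t7, $t7, 14 → $t7=11^14=5
sw $t7, (16) → M[16]=5
halt.

5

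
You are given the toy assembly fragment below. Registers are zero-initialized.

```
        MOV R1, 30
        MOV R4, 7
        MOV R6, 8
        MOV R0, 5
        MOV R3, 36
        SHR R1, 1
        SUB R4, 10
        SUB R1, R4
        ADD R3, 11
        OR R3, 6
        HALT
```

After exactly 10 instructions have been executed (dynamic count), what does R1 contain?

18

R1=30
R4=7
R6=8
R0=5
R3=36
R1=30>>1=15
R4=7-10=-3
R1=15-(-3)=18
R3=36+11=47
R3=47|6=47
After step 10: R1 = 18.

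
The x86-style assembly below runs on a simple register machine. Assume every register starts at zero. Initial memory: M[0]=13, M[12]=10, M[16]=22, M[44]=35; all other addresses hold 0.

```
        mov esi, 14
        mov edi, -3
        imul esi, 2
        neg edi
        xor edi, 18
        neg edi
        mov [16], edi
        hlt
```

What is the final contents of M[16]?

mov esi, 14 → esi=14
mov edi, -3 → edi=-3
imul esi, 2 → esi=14*2=28
neg edi → edi=-(-3)=3
xor edi, 18 → edi=3^18=17
neg edi → edi=-(17)=-17
mov [16], edi → M[16]=-17
halt.

-17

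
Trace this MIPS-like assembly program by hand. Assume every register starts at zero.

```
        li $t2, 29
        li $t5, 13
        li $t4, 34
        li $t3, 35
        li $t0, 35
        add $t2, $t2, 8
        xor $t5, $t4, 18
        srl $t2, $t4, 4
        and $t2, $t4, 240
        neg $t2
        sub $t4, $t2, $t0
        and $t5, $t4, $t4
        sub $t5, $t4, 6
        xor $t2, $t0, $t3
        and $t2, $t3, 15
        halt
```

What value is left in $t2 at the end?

li $t2, 29 → $t2=29
li $t5, 13 → $t5=13
li $t4, 34 → $t4=34
li $t3, 35 → $t3=35
li $t0, 35 → $t0=35
add $t2, $t2, 8 → $t2=29+8=37
xor $t5, $t4, 18 → $t5=34^18=48
srl $t2, $t4, 4 → $t2=34>>4=2
and $t2, $t4, 240 → $t2=34&240=32
neg $t2 → $t2=-(32)=-32
sub $t4, $t2, $t0 → $t4=(-32)-35=-67
and $t5, $t4, $t4 → $t5=(-67)&(-67)=-67
sub $t5, $t4, 6 → $t5=(-67)-6=-73
xor $t2, $t0, $t3 → $t2=35^35=0
and $t2, $t3, 15 → $t2=35&15=3
halt.

3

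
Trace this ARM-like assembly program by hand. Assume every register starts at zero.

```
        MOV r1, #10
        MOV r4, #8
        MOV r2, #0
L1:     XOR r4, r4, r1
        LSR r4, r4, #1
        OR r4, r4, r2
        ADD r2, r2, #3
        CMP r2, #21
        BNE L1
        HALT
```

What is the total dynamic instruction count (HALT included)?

MOV r1, #10 → r1=10
MOV r4, #8 → r4=8
MOV r2, #0 → r2=0
XOR r4, r4, r1 → r4=8^10=2
LSR r4, r4, #1 → r4=2>>1=1
OR r4, r4, r2 → r4=1|0=1
ADD r2, r2, #3 → r2=0+3=3
CMP r2, #21  (cmp 3,21)
BNE L1: taken
XOR r4, r4, r1 → r4=1^10=11
LSR r4, r4, #1 → r4=11>>1=5
OR r4, r4, r2 → r4=5|3=7
ADD r2, r2, #3 → r2=3+3=6
CMP r2, #21  (cmp 6,21)
BNE L1: taken
XOR r4, r4, r1 → r4=7^10=13
LSR r4, r4, #1 → r4=13>>1=6
OR r4, r4, r2 → r4=6|6=6
ADD r2, r2, #3 → r2=6+3=9
CMP r2, #21  (cmp 9,21)
BNE L1: taken
XOR r4, r4, r1 → r4=6^10=12
LSR r4, r4, #1 → r4=12>>1=6
OR r4, r4, r2 → r4=6|9=15
ADD r2, r2, #3 → r2=9+3=12
CMP r2, #21  (cmp 12,21)
BNE L1: taken
XOR r4, r4, r1 → r4=15^10=5
LSR r4, r4, #1 → r4=5>>1=2
OR r4, r4, r2 → r4=2|12=14
ADD r2, r2, #3 → r2=12+3=15
CMP r2, #21  (cmp 15,21)
BNE L1: taken
XOR r4, r4, r1 → r4=14^10=4
LSR r4, r4, #1 → r4=4>>1=2
OR r4, r4, r2 → r4=2|15=15
ADD r2, r2, #3 → r2=15+3=18
CMP r2, #21  (cmp 18,21)
BNE L1: taken
XOR r4, r4, r1 → r4=15^10=5
LSR r4, r4, #1 → r4=5>>1=2
OR r4, r4, r2 → r4=2|18=18
ADD r2, r2, #3 → r2=18+3=21
CMP r2, #21  (cmp 21,21)
BNE L1: not taken
halt.
Total executed instructions: 46.

46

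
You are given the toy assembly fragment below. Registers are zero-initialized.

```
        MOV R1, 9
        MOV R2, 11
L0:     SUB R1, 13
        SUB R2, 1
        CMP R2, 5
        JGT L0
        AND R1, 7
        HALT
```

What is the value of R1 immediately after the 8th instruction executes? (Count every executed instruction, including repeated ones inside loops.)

-17

MOV R1, 9 → R1=9
MOV R2, 11 → R2=11
SUB R1, 13 → R1=9-13=-4
SUB R2, 1 → R2=11-1=10
CMP R2, 5  (cmp 10,5)
JGT L0: taken
SUB R1, 13 → R1=(-4)-13=-17
SUB R2, 1 → R2=10-1=9
After step 8: R1 = -17.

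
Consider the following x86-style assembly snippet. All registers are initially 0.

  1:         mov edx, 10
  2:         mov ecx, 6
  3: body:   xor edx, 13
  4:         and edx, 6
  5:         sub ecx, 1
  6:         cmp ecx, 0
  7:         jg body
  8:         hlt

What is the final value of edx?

2

mov edx, 10 → edx=10
mov ecx, 6 → ecx=6
xor edx, 13 → edx=10^13=7
and edx, 6 → edx=7&6=6
sub ecx, 1 → ecx=6-1=5
cmp ecx, 0  (cmp 5,0)
jg body: taken
xor edx, 13 → edx=6^13=11
and edx, 6 → edx=11&6=2
sub ecx, 1 → ecx=5-1=4
cmp ecx, 0  (cmp 4,0)
jg body: taken
xor edx, 13 → edx=2^13=15
and edx, 6 → edx=15&6=6
sub ecx, 1 → ecx=4-1=3
cmp ecx, 0  (cmp 3,0)
jg body: taken
xor edx, 13 → edx=6^13=11
and edx, 6 → edx=11&6=2
sub ecx, 1 → ecx=3-1=2
cmp ecx, 0  (cmp 2,0)
jg body: taken
xor edx, 13 → edx=2^13=15
and edx, 6 → edx=15&6=6
sub ecx, 1 → ecx=2-1=1
cmp ecx, 0  (cmp 1,0)
jg body: taken
xor edx, 13 → edx=6^13=11
and edx, 6 → edx=11&6=2
sub ecx, 1 → ecx=1-1=0
cmp ecx, 0  (cmp 0,0)
jg body: not taken
halt.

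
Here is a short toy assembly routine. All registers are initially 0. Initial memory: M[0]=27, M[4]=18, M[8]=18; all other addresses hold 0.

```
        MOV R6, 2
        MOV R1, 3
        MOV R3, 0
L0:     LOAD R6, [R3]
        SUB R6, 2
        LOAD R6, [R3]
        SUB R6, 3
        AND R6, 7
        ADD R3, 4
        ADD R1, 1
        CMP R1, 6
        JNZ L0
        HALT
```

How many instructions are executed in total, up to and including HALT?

31

R6=2
R1=3
R3=0
R6=M[0]=27
R6=27-2=25
R6=M[0]=27
R6=27-3=24
R6=24&7=0
R3=0+4=4
R1=3+1=4
CMP R1, 6  (cmp 4,6)
JNZ L0: taken
R6=M[4]=18
R6=18-2=16
R6=M[4]=18
R6=18-3=15
R6=15&7=7
R3=4+4=8
R1=4+1=5
CMP R1, 6  (cmp 5,6)
JNZ L0: taken
R6=M[8]=18
R6=18-2=16
R6=M[8]=18
R6=18-3=15
R6=15&7=7
R3=8+4=12
R1=5+1=6
CMP R1, 6  (cmp 6,6)
JNZ L0: not taken
halt.
Total executed instructions: 31.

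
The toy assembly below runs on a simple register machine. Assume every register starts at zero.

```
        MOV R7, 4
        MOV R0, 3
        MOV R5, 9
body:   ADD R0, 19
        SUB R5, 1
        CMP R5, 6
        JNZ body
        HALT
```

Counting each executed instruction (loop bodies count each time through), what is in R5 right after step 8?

8

R7=4
R0=3
R5=9
R0=3+19=22
R5=9-1=8
CMP R5, 6  (cmp 8,6)
JNZ body: taken
R0=22+19=41
After step 8: R5 = 8.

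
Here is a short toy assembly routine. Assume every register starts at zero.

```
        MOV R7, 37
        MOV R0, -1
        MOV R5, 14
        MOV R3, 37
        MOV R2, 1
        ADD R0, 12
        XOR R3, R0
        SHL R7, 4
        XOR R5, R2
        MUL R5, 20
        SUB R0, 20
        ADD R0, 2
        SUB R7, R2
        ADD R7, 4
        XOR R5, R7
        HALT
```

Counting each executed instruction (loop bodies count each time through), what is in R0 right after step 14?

-7

MOV R7, 37 → R7=37
MOV R0, -1 → R0=-1
MOV R5, 14 → R5=14
MOV R3, 37 → R3=37
MOV R2, 1 → R2=1
ADD R0, 12 → R0=(-1)+12=11
XOR R3, R0 → R3=37^11=46
SHL R7, 4 → R7=37<<4=592
XOR R5, R2 → R5=14^1=15
MUL R5, 20 → R5=15*20=300
SUB R0, 20 → R0=11-20=-9
ADD R0, 2 → R0=(-9)+2=-7
SUB R7, R2 → R7=592-1=591
ADD R7, 4 → R7=591+4=595
After step 14: R0 = -7.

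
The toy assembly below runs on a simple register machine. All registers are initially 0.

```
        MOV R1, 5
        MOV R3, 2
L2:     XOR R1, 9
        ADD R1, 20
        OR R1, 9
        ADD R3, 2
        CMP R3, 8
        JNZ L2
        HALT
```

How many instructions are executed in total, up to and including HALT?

21

after MOV R1, 5: R1=5
after MOV R3, 2: R3=2
after XOR R1, 9: R1=5^9=12
after ADD R1, 20: R1=12+20=32
after OR R1, 9: R1=32|9=41
after ADD R3, 2: R3=2+2=4
CMP R3, 8  (cmp 4,8)
JNZ L2: taken
after XOR R1, 9: R1=41^9=32
after ADD R1, 20: R1=32+20=52
after OR R1, 9: R1=52|9=61
after ADD R3, 2: R3=4+2=6
CMP R3, 8  (cmp 6,8)
JNZ L2: taken
after XOR R1, 9: R1=61^9=52
after ADD R1, 20: R1=52+20=72
after OR R1, 9: R1=72|9=73
after ADD R3, 2: R3=6+2=8
CMP R3, 8  (cmp 8,8)
JNZ L2: not taken
halt.
Total executed instructions: 21.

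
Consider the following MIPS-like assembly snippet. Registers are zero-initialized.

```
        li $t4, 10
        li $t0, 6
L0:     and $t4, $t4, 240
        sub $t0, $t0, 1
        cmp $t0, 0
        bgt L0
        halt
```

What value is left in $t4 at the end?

0

$t4=10
$t0=6
$t4=10&240=0
$t0=6-1=5
cmp $t0, 0  (cmp 5,0)
bgt L0: taken
$t4=0&240=0
$t0=5-1=4
cmp $t0, 0  (cmp 4,0)
bgt L0: taken
$t4=0&240=0
$t0=4-1=3
cmp $t0, 0  (cmp 3,0)
bgt L0: taken
$t4=0&240=0
$t0=3-1=2
cmp $t0, 0  (cmp 2,0)
bgt L0: taken
$t4=0&240=0
$t0=2-1=1
cmp $t0, 0  (cmp 1,0)
bgt L0: taken
$t4=0&240=0
$t0=1-1=0
cmp $t0, 0  (cmp 0,0)
bgt L0: not taken
halt.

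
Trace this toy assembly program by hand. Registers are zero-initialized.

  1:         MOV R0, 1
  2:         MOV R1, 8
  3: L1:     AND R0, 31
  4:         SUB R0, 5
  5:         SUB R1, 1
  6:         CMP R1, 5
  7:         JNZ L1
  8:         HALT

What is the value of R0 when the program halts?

MOV R0, 1 → R0=1
MOV R1, 8 → R1=8
AND R0, 31 → R0=1&31=1
SUB R0, 5 → R0=1-5=-4
SUB R1, 1 → R1=8-1=7
CMP R1, 5  (cmp 7,5)
JNZ L1: taken
AND R0, 31 → R0=(-4)&31=28
SUB R0, 5 → R0=28-5=23
SUB R1, 1 → R1=7-1=6
CMP R1, 5  (cmp 6,5)
JNZ L1: taken
AND R0, 31 → R0=23&31=23
SUB R0, 5 → R0=23-5=18
SUB R1, 1 → R1=6-1=5
CMP R1, 5  (cmp 5,5)
JNZ L1: not taken
halt.

18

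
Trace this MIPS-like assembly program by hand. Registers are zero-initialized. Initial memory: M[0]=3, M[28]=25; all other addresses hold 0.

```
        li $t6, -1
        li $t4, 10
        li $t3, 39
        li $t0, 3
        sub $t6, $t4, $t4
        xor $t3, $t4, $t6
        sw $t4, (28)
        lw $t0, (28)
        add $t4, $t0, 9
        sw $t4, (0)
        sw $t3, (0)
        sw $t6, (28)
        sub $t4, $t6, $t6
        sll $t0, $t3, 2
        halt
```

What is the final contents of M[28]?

0

$t6=-1
$t4=10
$t3=39
$t0=3
$t6=10-10=0
$t3=10^0=10
sw $t4, (28) → M[28]=10
$t0=M[28]=10
$t4=10+9=19
sw $t4, (0) → M[0]=19
sw $t3, (0) → M[0]=10
sw $t6, (28) → M[28]=0
$t4=0-0=0
$t0=10<<2=40
halt.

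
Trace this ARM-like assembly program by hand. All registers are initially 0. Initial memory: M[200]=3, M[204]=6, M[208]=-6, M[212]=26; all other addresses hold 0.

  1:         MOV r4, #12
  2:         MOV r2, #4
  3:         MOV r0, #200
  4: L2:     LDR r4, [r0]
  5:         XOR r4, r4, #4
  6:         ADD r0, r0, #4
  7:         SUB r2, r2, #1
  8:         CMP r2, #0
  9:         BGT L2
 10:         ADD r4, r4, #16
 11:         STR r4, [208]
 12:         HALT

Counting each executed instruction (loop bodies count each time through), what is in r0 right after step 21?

212

after MOV r4, #12: r4=12
after MOV r2, #4: r2=4
after MOV r0, #200: r0=200
after LDR r4, [r0]: r4=M[200]=3
after XOR r4, r4, #4: r4=3^4=7
after ADD r0, r0, #4: r0=200+4=204
after SUB r2, r2, #1: r2=4-1=3
CMP r2, #0  (cmp 3,0)
BGT L2: taken
after LDR r4, [r0]: r4=M[204]=6
after XOR r4, r4, #4: r4=6^4=2
after ADD r0, r0, #4: r0=204+4=208
after SUB r2, r2, #1: r2=3-1=2
CMP r2, #0  (cmp 2,0)
BGT L2: taken
after LDR r4, [r0]: r4=M[208]=-6
after XOR r4, r4, #4: r4=(-6)^4=-2
after ADD r0, r0, #4: r0=208+4=212
after SUB r2, r2, #1: r2=2-1=1
CMP r2, #0  (cmp 1,0)
BGT L2: taken
After step 21: r0 = 212.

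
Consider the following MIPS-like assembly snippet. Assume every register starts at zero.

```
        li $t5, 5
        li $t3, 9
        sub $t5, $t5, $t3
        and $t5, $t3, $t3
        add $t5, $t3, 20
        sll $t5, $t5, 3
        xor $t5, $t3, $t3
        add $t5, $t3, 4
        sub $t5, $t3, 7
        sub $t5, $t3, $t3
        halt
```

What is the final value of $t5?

after li $t5, 5: $t5=5
after li $t3, 9: $t3=9
after sub $t5, $t5, $t3: $t5=5-9=-4
after and $t5, $t3, $t3: $t5=9&9=9
after add $t5, $t3, 20: $t5=9+20=29
after sll $t5, $t5, 3: $t5=29<<3=232
after xor $t5, $t3, $t3: $t5=9^9=0
after add $t5, $t3, 4: $t5=9+4=13
after sub $t5, $t3, 7: $t5=9-7=2
after sub $t5, $t3, $t3: $t5=9-9=0
halt.

0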